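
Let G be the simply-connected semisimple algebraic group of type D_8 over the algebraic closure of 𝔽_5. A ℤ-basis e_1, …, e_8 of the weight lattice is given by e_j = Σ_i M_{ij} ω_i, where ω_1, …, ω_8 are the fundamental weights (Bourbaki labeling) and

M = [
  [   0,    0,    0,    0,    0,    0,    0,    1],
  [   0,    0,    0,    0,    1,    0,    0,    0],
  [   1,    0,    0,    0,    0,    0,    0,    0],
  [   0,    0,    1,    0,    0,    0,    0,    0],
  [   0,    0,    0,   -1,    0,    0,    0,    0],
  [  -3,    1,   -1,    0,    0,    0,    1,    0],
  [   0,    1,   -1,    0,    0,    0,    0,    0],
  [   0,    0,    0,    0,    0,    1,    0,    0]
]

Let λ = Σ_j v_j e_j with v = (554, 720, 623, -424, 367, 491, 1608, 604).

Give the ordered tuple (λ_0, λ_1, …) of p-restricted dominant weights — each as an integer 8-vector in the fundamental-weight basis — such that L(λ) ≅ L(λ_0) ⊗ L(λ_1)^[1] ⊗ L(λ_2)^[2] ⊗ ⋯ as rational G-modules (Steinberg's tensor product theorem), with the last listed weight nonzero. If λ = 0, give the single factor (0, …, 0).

((4, 2, 4, 3, 4, 3, 2, 1), (0, 3, 0, 4, 4, 3, 4, 3), (4, 4, 2, 4, 1, 1, 3, 4), (4, 2, 4, 4, 3, 0, 0, 3))

In the fundamental-weight basis, λ has coordinates c = M·v (v = (554, 720, 623, -424, 367, 491, 1608, 604)):
  c_1 = 0*554 + 0*720 + 0*623 + 0*-424 + 0*367 + 0*491 + 0*1608 + 1*604 = 604
  c_2 = 0*554 + 0*720 + 0*623 + 0*-424 + 1*367 + 0*491 + 0*1608 + 0*604 = 367
  c_3 = 1*554 + 0*720 + 0*623 + 0*-424 + 0*367 + 0*491 + 0*1608 + 0*604 = 554
  c_4 = 0*554 + 0*720 + 1*623 + 0*-424 + 0*367 + 0*491 + 0*1608 + 0*604 = 623
  c_5 = 0*554 + 0*720 + 0*623 + -1*-424 + 0*367 + 0*491 + 0*1608 + 0*604 = 424
  c_6 = -3*554 + 1*720 + -1*623 + 0*-424 + 0*367 + 0*491 + 1*1608 + 0*604 = 43
  c_7 = 0*554 + 1*720 + -1*623 + 0*-424 + 0*367 + 0*491 + 0*1608 + 0*604 = 97
  c_8 = 0*554 + 0*720 + 0*623 + 0*-424 + 0*367 + 1*491 + 0*1608 + 0*604 = 491
Expand coordinatewise in base 5:
  c_1 = 604 = 4·5^0 + 0·5^1 + 4·5^2 + 4·5^3
  c_2 = 367 = 2·5^0 + 3·5^1 + 4·5^2 + 2·5^3
  c_3 = 554 = 4·5^0 + 0·5^1 + 2·5^2 + 4·5^3
  c_4 = 623 = 3·5^0 + 4·5^1 + 4·5^2 + 4·5^3
  c_5 = 424 = 4·5^0 + 4·5^1 + 1·5^2 + 3·5^3
  c_6 = 43 = 3·5^0 + 3·5^1 + 1·5^2
  c_7 = 97 = 2·5^0 + 4·5^1 + 3·5^2
  c_8 = 491 = 1·5^0 + 3·5^1 + 4·5^2 + 3·5^3
Factor λ_0 = (4, 2, 4, 3, 4, 3, 2, 1)
Factor λ_1 = (0, 3, 0, 4, 4, 3, 4, 3)
Factor λ_2 = (4, 4, 2, 4, 1, 1, 3, 4)
Factor λ_3 = (4, 2, 4, 4, 3, 0, 0, 3)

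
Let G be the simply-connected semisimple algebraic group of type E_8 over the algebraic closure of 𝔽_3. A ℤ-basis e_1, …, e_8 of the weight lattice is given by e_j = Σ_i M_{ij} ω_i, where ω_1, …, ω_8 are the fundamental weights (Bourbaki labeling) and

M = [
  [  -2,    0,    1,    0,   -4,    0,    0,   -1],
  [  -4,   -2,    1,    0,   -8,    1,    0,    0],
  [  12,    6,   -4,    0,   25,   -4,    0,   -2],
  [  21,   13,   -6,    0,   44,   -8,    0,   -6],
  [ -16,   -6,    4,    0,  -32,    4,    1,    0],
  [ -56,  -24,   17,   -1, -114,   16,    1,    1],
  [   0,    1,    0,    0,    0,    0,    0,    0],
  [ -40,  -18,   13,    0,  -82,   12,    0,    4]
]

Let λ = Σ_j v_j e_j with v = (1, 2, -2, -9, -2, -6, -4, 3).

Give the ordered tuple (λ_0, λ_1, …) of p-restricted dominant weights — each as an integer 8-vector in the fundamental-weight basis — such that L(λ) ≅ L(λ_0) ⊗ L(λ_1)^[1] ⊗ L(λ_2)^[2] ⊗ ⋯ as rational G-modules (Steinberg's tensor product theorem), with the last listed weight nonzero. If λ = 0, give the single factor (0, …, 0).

In the fundamental-weight basis, λ has coordinates c = M·v (v = (1, 2, -2, -9, -2, -6, -4, 3)):
  c_1 = -2*1 + 0*2 + 1*-2 + 0*-9 + -4*-2 + 0*-6 + 0*-4 + -1*3 = 1
  c_2 = -4*1 + -2*2 + 1*-2 + 0*-9 + -8*-2 + 1*-6 + 0*-4 + 0*3 = 0
  c_3 = 12*1 + 6*2 + -4*-2 + 0*-9 + 25*-2 + -4*-6 + 0*-4 + -2*3 = 0
  c_4 = 21*1 + 13*2 + -6*-2 + 0*-9 + 44*-2 + -8*-6 + 0*-4 + -6*3 = 1
  c_5 = -16*1 + -6*2 + 4*-2 + 0*-9 + -32*-2 + 4*-6 + 1*-4 + 0*3 = 0
  c_6 = -56*1 + -24*2 + 17*-2 + -1*-9 + -114*-2 + 16*-6 + 1*-4 + 1*3 = 2
  c_7 = 0*1 + 1*2 + 0*-2 + 0*-9 + 0*-2 + 0*-6 + 0*-4 + 0*3 = 2
  c_8 = -40*1 + -18*2 + 13*-2 + 0*-9 + -82*-2 + 12*-6 + 0*-4 + 4*3 = 2
Base-3 expansion of each c_i:
  c_1 = 1 = 1·3^0
  c_2 = 0
  c_3 = 0
  c_4 = 1 = 1·3^0
  c_5 = 0
  c_6 = 2 = 2·3^0
  c_7 = 2 = 2·3^0
  c_8 = 2 = 2·3^0
λ_0 = (1, 0, 0, 1, 0, 2, 2, 2)

((1, 0, 0, 1, 0, 2, 2, 2),)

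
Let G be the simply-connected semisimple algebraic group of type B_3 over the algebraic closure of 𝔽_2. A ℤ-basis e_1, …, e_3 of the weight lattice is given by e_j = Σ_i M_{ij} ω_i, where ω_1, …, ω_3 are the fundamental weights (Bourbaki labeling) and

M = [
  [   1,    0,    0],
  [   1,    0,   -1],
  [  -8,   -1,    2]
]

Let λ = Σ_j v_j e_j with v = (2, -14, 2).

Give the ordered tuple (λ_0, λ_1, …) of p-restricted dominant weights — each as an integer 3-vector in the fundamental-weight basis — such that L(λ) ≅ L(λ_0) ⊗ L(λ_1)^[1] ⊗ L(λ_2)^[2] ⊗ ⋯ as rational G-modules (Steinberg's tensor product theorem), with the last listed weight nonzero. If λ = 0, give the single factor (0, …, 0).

Compute c_i = Σ_j M_{ij} v_j with v = (2, -14, 2):
  c_1 = 1*2 + 0*-14 + 0*2 = 2
  c_2 = 1*2 + 0*-14 + -1*2 = 0
  c_3 = -8*2 + -1*-14 + 2*2 = 2
p = 2; digits c_i = Σ_j d_{ij}·2^j, 0 ≤ d_{ij} < 2:
  c_1 = 2 = 0·2^0 + 1·2^1
  c_2 = 0
  c_3 = 2 = 0·2^0 + 1·2^1
Factor λ_0 = (0, 0, 0)
Factor λ_1 = (1, 0, 1)

((0, 0, 0), (1, 0, 1))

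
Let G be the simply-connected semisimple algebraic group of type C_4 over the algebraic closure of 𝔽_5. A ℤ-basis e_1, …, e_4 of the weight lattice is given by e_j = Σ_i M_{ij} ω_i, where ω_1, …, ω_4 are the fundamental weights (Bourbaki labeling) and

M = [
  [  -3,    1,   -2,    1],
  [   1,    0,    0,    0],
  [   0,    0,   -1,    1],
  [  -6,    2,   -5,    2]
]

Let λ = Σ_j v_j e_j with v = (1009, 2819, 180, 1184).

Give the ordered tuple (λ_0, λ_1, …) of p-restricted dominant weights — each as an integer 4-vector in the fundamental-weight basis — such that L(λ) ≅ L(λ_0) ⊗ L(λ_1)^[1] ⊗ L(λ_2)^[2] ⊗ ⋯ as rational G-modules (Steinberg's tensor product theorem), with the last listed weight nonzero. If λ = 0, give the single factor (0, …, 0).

In the fundamental-weight basis, λ has coordinates c = M·v (v = (1009, 2819, 180, 1184)):
  c_1 = -3*1009 + 1*2819 + -2*180 + 1*1184 = 616
  c_2 = 1*1009 + 0*2819 + 0*180 + 0*1184 = 1009
  c_3 = 0*1009 + 0*2819 + -1*180 + 1*1184 = 1004
  c_4 = -6*1009 + 2*2819 + -5*180 + 2*1184 = 1052
Expand coordinatewise in base 5:
  c_1 = 616 = 1·5^0 + 3·5^1 + 4·5^2 + 4·5^3
  c_2 = 1009 = 4·5^0 + 1·5^1 + 0·5^2 + 3·5^3 + 1·5^4
  c_3 = 1004 = 4·5^0 + 0·5^1 + 0·5^2 + 3·5^3 + 1·5^4
  c_4 = 1052 = 2·5^0 + 0·5^1 + 2·5^2 + 3·5^3 + 1·5^4
λ_0 = (1, 4, 4, 2)
λ_1 = (3, 1, 0, 0)
λ_2 = (4, 0, 0, 2)
λ_3 = (4, 3, 3, 3)
λ_4 = (0, 1, 1, 1)

((1, 4, 4, 2), (3, 1, 0, 0), (4, 0, 0, 2), (4, 3, 3, 3), (0, 1, 1, 1))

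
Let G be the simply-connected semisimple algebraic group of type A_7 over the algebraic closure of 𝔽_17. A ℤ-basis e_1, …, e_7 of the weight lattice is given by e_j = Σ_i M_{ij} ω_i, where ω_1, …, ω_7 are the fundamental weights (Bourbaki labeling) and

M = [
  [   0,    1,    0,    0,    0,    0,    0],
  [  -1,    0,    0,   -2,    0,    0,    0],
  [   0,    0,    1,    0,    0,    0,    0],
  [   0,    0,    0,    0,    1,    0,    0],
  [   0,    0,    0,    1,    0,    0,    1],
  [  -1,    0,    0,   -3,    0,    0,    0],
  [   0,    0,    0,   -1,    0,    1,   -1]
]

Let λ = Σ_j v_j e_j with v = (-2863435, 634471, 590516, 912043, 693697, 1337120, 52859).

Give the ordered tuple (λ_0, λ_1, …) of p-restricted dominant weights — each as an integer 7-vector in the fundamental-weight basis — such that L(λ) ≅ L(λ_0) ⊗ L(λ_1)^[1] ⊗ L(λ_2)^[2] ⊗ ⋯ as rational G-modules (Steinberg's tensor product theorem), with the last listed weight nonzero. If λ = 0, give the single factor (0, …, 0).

((14, 3, 4, 12, 16, 10, 3), (6, 6, 5, 5, 12, 8, 16), (2, 9, 3, 3, 6, 15, 12), (10, 7, 1, 5, 9, 8, 7), (7, 12, 7, 8, 11, 1, 4))

Change of basis e → ω: c = M·v where v = (-2863435, 634471, 590516, 912043, 693697, 1337120, 52859):
  c_1 = (0)·(-2863435) + 1·634471 + 0·590516 + 0·912043 + 0·693697 + 0·1337120 + 0·52859 = 634471
  c_2 = (-1)·(-2863435) + 0·634471 + 0·590516 + (-2)·(912043) + 0·693697 + 0·1337120 + 0·52859 = 1039349
  c_3 = (0)·(-2863435) + 0·634471 + 1·590516 + 0·912043 + 0·693697 + 0·1337120 + 0·52859 = 590516
  c_4 = (0)·(-2863435) + 0·634471 + 0·590516 + 0·912043 + 1·693697 + 0·1337120 + 0·52859 = 693697
  c_5 = (0)·(-2863435) + 0·634471 + 0·590516 + 1·912043 + 0·693697 + 0·1337120 + 1·52859 = 964902
  c_6 = (-1)·(-2863435) + 0·634471 + 0·590516 + (-3)·(912043) + 0·693697 + 0·1337120 + 0·52859 = 127306
  c_7 = (0)·(-2863435) + 0·634471 + 0·590516 + (-1)·(912043) + 0·693697 + 1·1337120 + (-1)·(52859) = 372218
p = 17; digits c_i = Σ_j d_{ij}·17^j, 0 ≤ d_{ij} < 17:
  c_1 = 634471 = 14·17^0 + 6·17^1 + 2·17^2 + 10·17^3 + 7·17^4
  c_2 = 1039349 = 3·17^0 + 6·17^1 + 9·17^2 + 7·17^3 + 12·17^4
  c_3 = 590516 = 4·17^0 + 5·17^1 + 3·17^2 + 1·17^3 + 7·17^4
  c_4 = 693697 = 12·17^0 + 5·17^1 + 3·17^2 + 5·17^3 + 8·17^4
  c_5 = 964902 = 16·17^0 + 12·17^1 + 6·17^2 + 9·17^3 + 11·17^4
  c_6 = 127306 = 10·17^0 + 8·17^1 + 15·17^2 + 8·17^3 + 1·17^4
  c_7 = 372218 = 3·17^0 + 16·17^1 + 12·17^2 + 7·17^3 + 4·17^4
λ_0 = (14, 3, 4, 12, 16, 10, 3)
λ_1 = (6, 6, 5, 5, 12, 8, 16)
λ_2 = (2, 9, 3, 3, 6, 15, 12)
λ_3 = (10, 7, 1, 5, 9, 8, 7)
λ_4 = (7, 12, 7, 8, 11, 1, 4)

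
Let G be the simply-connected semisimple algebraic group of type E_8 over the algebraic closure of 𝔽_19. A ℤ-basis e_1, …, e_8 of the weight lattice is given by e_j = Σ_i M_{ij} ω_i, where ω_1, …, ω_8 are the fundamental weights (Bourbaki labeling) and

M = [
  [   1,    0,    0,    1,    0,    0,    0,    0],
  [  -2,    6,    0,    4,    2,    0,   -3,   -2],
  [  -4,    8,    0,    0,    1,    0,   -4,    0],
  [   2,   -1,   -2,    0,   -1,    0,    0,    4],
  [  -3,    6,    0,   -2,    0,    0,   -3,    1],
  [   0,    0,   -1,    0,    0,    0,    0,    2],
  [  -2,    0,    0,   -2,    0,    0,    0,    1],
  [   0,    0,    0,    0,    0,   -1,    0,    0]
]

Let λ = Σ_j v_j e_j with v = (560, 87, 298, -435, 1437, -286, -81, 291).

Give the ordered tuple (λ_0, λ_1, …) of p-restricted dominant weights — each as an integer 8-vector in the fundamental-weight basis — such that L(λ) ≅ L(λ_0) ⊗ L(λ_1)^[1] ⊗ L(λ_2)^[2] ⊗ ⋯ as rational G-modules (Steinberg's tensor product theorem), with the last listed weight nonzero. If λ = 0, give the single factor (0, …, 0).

ω-coordinates c = M·v, v = (560, 87, 298, -435, 1437, -286, -81, 291):
  c_1 = 1·560 + 0·87 + 0·298 + (1)·(-435) + 0·1437 + (0)·(-286) + (0)·(-81) + 0·291 = 125
  c_2 = (-2)·(560) + 6·87 + 0·298 + (4)·(-435) + 2·1437 + (0)·(-286) + (-3)·(-81) + (-2)·(291) = 197
  c_3 = (-4)·(560) + 8·87 + 0·298 + (0)·(-435) + 1·1437 + (0)·(-286) + (-4)·(-81) + 0·291 = 217
  c_4 = 2·560 + (-1)·(87) + (-2)·(298) + (0)·(-435) + (-1)·(1437) + (0)·(-286) + (0)·(-81) + 4·291 = 164
  c_5 = (-3)·(560) + 6·87 + 0·298 + (-2)·(-435) + 0·1437 + (0)·(-286) + (-3)·(-81) + 1·291 = 246
  c_6 = 0·560 + 0·87 + (-1)·(298) + (0)·(-435) + 0·1437 + (0)·(-286) + (0)·(-81) + 2·291 = 284
  c_7 = (-2)·(560) + 0·87 + 0·298 + (-2)·(-435) + 0·1437 + (0)·(-286) + (0)·(-81) + 1·291 = 41
  c_8 = 0·560 + 0·87 + 0·298 + (0)·(-435) + 0·1437 + (-1)·(-286) + (0)·(-81) + 0·291 = 286
Expand coordinatewise in base 19:
  c_1 = 125 = 11·19^0 + 6·19^1
  c_2 = 197 = 7·19^0 + 10·19^1
  c_3 = 217 = 8·19^0 + 11·19^1
  c_4 = 164 = 12·19^0 + 8·19^1
  c_5 = 246 = 18·19^0 + 12·19^1
  c_6 = 284 = 18·19^0 + 14·19^1
  c_7 = 41 = 3·19^0 + 2·19^1
  c_8 = 286 = 1·19^0 + 15·19^1
λ_0 = (11, 7, 8, 12, 18, 18, 3, 1)
λ_1 = (6, 10, 11, 8, 12, 14, 2, 15)

((11, 7, 8, 12, 18, 18, 3, 1), (6, 10, 11, 8, 12, 14, 2, 15))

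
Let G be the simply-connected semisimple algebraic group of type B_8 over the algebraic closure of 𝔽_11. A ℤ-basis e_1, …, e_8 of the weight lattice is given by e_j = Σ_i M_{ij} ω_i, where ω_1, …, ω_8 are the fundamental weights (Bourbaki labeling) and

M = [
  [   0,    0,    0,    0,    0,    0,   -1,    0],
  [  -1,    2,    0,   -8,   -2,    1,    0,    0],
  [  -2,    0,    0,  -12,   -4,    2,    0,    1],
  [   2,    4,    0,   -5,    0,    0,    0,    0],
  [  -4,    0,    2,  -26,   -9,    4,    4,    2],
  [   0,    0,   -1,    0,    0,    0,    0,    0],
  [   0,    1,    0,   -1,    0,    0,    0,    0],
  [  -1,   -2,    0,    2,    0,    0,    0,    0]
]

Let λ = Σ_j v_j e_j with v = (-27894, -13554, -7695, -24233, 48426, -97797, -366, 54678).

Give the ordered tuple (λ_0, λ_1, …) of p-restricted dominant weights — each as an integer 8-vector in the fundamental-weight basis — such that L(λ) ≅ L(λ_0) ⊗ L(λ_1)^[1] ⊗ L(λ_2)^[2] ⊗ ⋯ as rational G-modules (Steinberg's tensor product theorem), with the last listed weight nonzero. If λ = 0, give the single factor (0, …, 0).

ω-coordinates c = M·v, v = (-27894, -13554, -7695, -24233, 48426, -97797, -366, 54678):
  c_1 = 0*-27894 + 0*-13554 + 0*-7695 + 0*-24233 + 0*48426 + 0*-97797 + -1*-366 + 0*54678 = 366
  c_2 = -1*-27894 + 2*-13554 + 0*-7695 + -8*-24233 + -2*48426 + 1*-97797 + 0*-366 + 0*54678 = 1
  c_3 = -2*-27894 + 0*-13554 + 0*-7695 + -12*-24233 + -4*48426 + 2*-97797 + 0*-366 + 1*54678 = 11964
  c_4 = 2*-27894 + 4*-13554 + 0*-7695 + -5*-24233 + 0*48426 + 0*-97797 + 0*-366 + 0*54678 = 11161
  c_5 = -4*-27894 + 0*-13554 + 2*-7695 + -26*-24233 + -9*48426 + 4*-97797 + 4*-366 + 2*54678 = 7114
  c_6 = 0*-27894 + 0*-13554 + -1*-7695 + 0*-24233 + 0*48426 + 0*-97797 + 0*-366 + 0*54678 = 7695
  c_7 = 0*-27894 + 1*-13554 + 0*-7695 + -1*-24233 + 0*48426 + 0*-97797 + 0*-366 + 0*54678 = 10679
  c_8 = -1*-27894 + -2*-13554 + 0*-7695 + 2*-24233 + 0*48426 + 0*-97797 + 0*-366 + 0*54678 = 6536
Expand coordinatewise in base 11:
  c_1 = 366 = 3·11^0 + 0·11^1 + 3·11^2
  c_2 = 1 = 1·11^0
  c_3 = 11964 = 7·11^0 + 9·11^1 + 10·11^2 + 8·11^3
  c_4 = 11161 = 7·11^0 + 2·11^1 + 4·11^2 + 8·11^3
  c_5 = 7114 = 8·11^0 + 8·11^1 + 3·11^2 + 5·11^3
  c_6 = 7695 = 6·11^0 + 6·11^1 + 8·11^2 + 5·11^3
  c_7 = 10679 = 9·11^0 + 2·11^1 + 0·11^2 + 8·11^3
  c_8 = 6536 = 2·11^0 + 0·11^1 + 10·11^2 + 4·11^3
λ_0 = (3, 1, 7, 7, 8, 6, 9, 2)
λ_1 = (0, 0, 9, 2, 8, 6, 2, 0)
λ_2 = (3, 0, 10, 4, 3, 8, 0, 10)
λ_3 = (0, 0, 8, 8, 5, 5, 8, 4)

((3, 1, 7, 7, 8, 6, 9, 2), (0, 0, 9, 2, 8, 6, 2, 0), (3, 0, 10, 4, 3, 8, 0, 10), (0, 0, 8, 8, 5, 5, 8, 4))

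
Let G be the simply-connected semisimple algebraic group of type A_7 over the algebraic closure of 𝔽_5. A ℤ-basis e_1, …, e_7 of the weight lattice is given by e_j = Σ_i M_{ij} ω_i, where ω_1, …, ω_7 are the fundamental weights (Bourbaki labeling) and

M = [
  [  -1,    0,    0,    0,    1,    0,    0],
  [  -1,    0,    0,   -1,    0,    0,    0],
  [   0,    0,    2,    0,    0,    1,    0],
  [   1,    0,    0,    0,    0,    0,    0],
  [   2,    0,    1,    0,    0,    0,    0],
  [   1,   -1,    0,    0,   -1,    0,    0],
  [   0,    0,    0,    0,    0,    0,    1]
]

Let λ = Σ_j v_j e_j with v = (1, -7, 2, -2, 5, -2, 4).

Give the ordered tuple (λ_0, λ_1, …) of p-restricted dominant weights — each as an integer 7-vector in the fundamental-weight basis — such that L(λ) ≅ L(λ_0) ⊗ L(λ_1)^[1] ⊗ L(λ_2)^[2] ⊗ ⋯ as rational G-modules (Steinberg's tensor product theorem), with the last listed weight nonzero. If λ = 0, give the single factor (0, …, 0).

Converting to the ω-basis (c_i = row i of M dotted with v = (1, -7, 2, -2, 5, -2, 4)):
  c_1 = -1*1 + 0*-7 + 0*2 + 0*-2 + 1*5 + 0*-2 + 0*4 = 4
  c_2 = -1*1 + 0*-7 + 0*2 + -1*-2 + 0*5 + 0*-2 + 0*4 = 1
  c_3 = 0*1 + 0*-7 + 2*2 + 0*-2 + 0*5 + 1*-2 + 0*4 = 2
  c_4 = 1*1 + 0*-7 + 0*2 + 0*-2 + 0*5 + 0*-2 + 0*4 = 1
  c_5 = 2*1 + 0*-7 + 1*2 + 0*-2 + 0*5 + 0*-2 + 0*4 = 4
  c_6 = 1*1 + -1*-7 + 0*2 + 0*-2 + -1*5 + 0*-2 + 0*4 = 3
  c_7 = 0*1 + 0*-7 + 0*2 + 0*-2 + 0*5 + 0*-2 + 1*4 = 4
Expand coordinatewise in base 5:
  c_1 = 4 = 4·5^0
  c_2 = 1 = 1·5^0
  c_3 = 2 = 2·5^0
  c_4 = 1 = 1·5^0
  c_5 = 4 = 4·5^0
  c_6 = 3 = 3·5^0
  c_7 = 4 = 4·5^0
p-restricted factor λ_0 = (4, 1, 2, 1, 4, 3, 4)

((4, 1, 2, 1, 4, 3, 4),)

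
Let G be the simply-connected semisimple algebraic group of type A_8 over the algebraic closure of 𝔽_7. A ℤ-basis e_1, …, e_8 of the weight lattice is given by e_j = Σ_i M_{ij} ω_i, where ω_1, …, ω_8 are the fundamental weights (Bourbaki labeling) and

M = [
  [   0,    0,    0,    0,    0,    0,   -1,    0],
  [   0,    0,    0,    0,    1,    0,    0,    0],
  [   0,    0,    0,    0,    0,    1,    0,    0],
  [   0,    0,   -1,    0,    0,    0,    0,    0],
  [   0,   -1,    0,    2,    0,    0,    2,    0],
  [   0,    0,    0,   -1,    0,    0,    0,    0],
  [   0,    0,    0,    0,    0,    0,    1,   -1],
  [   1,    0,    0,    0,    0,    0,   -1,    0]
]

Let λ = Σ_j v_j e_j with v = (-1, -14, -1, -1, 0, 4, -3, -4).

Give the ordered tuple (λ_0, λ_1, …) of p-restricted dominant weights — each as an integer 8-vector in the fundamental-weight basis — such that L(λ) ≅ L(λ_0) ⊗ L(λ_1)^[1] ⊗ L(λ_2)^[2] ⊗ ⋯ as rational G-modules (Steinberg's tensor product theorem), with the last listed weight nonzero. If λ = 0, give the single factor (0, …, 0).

((3, 0, 4, 1, 6, 1, 1, 2),)

Change of basis e → ω: c = M·v where v = (-1, -14, -1, -1, 0, 4, -3, -4):
  c_1 = (0)·(-1) + (0)·(-14) + (0)·(-1) + (0)·(-1) + (0)·(0) + (0)·(4) + (-1)·(-3) + (0)·(-4) = 3
  c_2 = (0)·(-1) + (0)·(-14) + (0)·(-1) + (0)·(-1) + (1)·(0) + (0)·(4) + (0)·(-3) + (0)·(-4) = 0
  c_3 = (0)·(-1) + (0)·(-14) + (0)·(-1) + (0)·(-1) + (0)·(0) + (1)·(4) + (0)·(-3) + (0)·(-4) = 4
  c_4 = (0)·(-1) + (0)·(-14) + (-1)·(-1) + (0)·(-1) + (0)·(0) + (0)·(4) + (0)·(-3) + (0)·(-4) = 1
  c_5 = (0)·(-1) + (-1)·(-14) + (0)·(-1) + (2)·(-1) + (0)·(0) + (0)·(4) + (2)·(-3) + (0)·(-4) = 6
  c_6 = (0)·(-1) + (0)·(-14) + (0)·(-1) + (-1)·(-1) + (0)·(0) + (0)·(4) + (0)·(-3) + (0)·(-4) = 1
  c_7 = (0)·(-1) + (0)·(-14) + (0)·(-1) + (0)·(-1) + (0)·(0) + (0)·(4) + (1)·(-3) + (-1)·(-4) = 1
  c_8 = (1)·(-1) + (0)·(-14) + (0)·(-1) + (0)·(-1) + (0)·(0) + (0)·(4) + (-1)·(-3) + (0)·(-4) = 2
p = 7; digits c_i = Σ_j d_{ij}·7^j, 0 ≤ d_{ij} < 7:
  c_1 = 3 = 3·7^0
  c_2 = 0
  c_3 = 4 = 4·7^0
  c_4 = 1 = 1·7^0
  c_5 = 6 = 6·7^0
  c_6 = 1 = 1·7^0
  c_7 = 1 = 1·7^0
  c_8 = 2 = 2·7^0
Factor λ_0 = (3, 0, 4, 1, 6, 1, 1, 2)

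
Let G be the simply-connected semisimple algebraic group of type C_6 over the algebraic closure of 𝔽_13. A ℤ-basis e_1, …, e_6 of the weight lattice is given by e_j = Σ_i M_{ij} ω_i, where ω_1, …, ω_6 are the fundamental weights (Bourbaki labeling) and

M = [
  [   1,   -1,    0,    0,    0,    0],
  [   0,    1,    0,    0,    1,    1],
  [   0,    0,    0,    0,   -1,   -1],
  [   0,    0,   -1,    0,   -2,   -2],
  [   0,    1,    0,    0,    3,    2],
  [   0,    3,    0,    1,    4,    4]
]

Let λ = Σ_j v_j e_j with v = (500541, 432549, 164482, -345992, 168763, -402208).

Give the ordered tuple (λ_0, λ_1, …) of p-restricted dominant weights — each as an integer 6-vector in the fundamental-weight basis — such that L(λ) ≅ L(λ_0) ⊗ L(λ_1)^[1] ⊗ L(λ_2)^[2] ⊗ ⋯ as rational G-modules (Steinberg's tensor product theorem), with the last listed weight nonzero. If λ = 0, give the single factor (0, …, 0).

Converting to the ω-basis (c_i = row i of M dotted with v = (500541, 432549, 164482, -345992, 168763, -402208)):
  c_1 = (1)·(500541) + (-1)·(432549) + (0)·(164482) + (0)·(-345992) + (0)·(168763) + (0)·(-402208) = 67992
  c_2 = (0)·(500541) + (1)·(432549) + (0)·(164482) + (0)·(-345992) + (1)·(168763) + (1)·(-402208) = 199104
  c_3 = (0)·(500541) + (0)·(432549) + (0)·(164482) + (0)·(-345992) + (-1)·(168763) + (-1)·(-402208) = 233445
  c_4 = (0)·(500541) + (0)·(432549) + (-1)·(164482) + (0)·(-345992) + (-2)·(168763) + (-2)·(-402208) = 302408
  c_5 = (0)·(500541) + (1)·(432549) + (0)·(164482) + (0)·(-345992) + (3)·(168763) + (2)·(-402208) = 134422
  c_6 = (0)·(500541) + (3)·(432549) + (0)·(164482) + (1)·(-345992) + (4)·(168763) + (4)·(-402208) = 17875
p = 13; digits c_i = Σ_j d_{ij}·13^j, 0 ≤ d_{ij} < 13:
  c_1 = 67992 = 2·13^0 + 4·13^1 + 12·13^2 + 4·13^3 + 2·13^4
  c_2 = 199104 = 9·13^0 + 1·13^1 + 8·13^2 + 12·13^3 + 6·13^4
  c_3 = 233445 = 4·13^0 + 4·13^1 + 3·13^2 + 2·13^3 + 8·13^4
  c_4 = 302408 = 2·13^0 + 5·13^1 + 8·13^2 + 7·13^3 + 10·13^4
  c_5 = 134422 = 2·13^0 + 5·13^1 + 2·13^2 + 9·13^3 + 4·13^4
  c_6 = 17875 = 0·13^0 + 10·13^1 + 1·13^2 + 8·13^3
p-restricted factor λ_0 = (2, 9, 4, 2, 2, 0)
p-restricted factor λ_1 = (4, 1, 4, 5, 5, 10)
p-restricted factor λ_2 = (12, 8, 3, 8, 2, 1)
p-restricted factor λ_3 = (4, 12, 2, 7, 9, 8)
p-restricted factor λ_4 = (2, 6, 8, 10, 4, 0)

((2, 9, 4, 2, 2, 0), (4, 1, 4, 5, 5, 10), (12, 8, 3, 8, 2, 1), (4, 12, 2, 7, 9, 8), (2, 6, 8, 10, 4, 0))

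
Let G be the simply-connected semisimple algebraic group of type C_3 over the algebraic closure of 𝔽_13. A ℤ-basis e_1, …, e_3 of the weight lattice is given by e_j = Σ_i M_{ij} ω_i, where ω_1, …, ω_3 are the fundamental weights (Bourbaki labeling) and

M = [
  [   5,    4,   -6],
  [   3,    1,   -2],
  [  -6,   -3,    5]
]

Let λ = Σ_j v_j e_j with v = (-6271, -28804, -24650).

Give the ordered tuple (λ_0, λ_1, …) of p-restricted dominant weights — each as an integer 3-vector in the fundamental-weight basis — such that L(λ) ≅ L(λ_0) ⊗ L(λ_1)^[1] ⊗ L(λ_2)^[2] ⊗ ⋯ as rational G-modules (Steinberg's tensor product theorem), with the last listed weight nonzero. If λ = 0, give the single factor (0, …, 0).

((3, 6, 8), (11, 12, 8), (7, 9, 4))

Converting to the ω-basis (c_i = row i of M dotted with v = (-6271, -28804, -24650)):
  c_1 = (5)·(-6271) + (4)·(-28804) + (-6)·(-24650) = 1329
  c_2 = (3)·(-6271) + (1)·(-28804) + (-2)·(-24650) = 1683
  c_3 = (-6)·(-6271) + (-3)·(-28804) + (5)·(-24650) = 788
Base-13 expansion of each c_i:
  c_1 = 1329 = 3·13^0 + 11·13^1 + 7·13^2
  c_2 = 1683 = 6·13^0 + 12·13^1 + 9·13^2
  c_3 = 788 = 8·13^0 + 8·13^1 + 4·13^2
λ_0 = (3, 6, 8)
λ_1 = (11, 12, 8)
λ_2 = (7, 9, 4)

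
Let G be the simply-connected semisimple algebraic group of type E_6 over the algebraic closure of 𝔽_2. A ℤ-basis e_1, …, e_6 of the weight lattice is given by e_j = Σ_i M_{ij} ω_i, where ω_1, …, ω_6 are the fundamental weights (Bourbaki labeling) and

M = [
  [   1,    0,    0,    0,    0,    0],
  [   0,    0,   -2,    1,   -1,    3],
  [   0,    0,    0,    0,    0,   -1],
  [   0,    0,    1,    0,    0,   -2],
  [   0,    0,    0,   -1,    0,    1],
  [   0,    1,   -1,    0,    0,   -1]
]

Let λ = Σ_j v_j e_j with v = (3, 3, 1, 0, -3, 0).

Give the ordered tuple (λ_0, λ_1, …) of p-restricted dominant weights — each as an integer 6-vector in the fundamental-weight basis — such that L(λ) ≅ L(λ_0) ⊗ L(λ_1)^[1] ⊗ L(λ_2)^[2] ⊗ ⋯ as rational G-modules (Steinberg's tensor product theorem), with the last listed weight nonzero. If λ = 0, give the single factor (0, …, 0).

((1, 1, 0, 1, 0, 0), (1, 0, 0, 0, 0, 1))

Converting to the ω-basis (c_i = row i of M dotted with v = (3, 3, 1, 0, -3, 0)):
  c_1 = 1*3 + 0*3 + 0*1 + 0*0 + 0*-3 + 0*0 = 3
  c_2 = 0*3 + 0*3 + -2*1 + 1*0 + -1*-3 + 3*0 = 1
  c_3 = 0*3 + 0*3 + 0*1 + 0*0 + 0*-3 + -1*0 = 0
  c_4 = 0*3 + 0*3 + 1*1 + 0*0 + 0*-3 + -2*0 = 1
  c_5 = 0*3 + 0*3 + 0*1 + -1*0 + 0*-3 + 1*0 = 0
  c_6 = 0*3 + 1*3 + -1*1 + 0*0 + 0*-3 + -1*0 = 2
Base-2 expansion of each c_i:
  c_1 = 3 = 1·2^0 + 1·2^1
  c_2 = 1 = 1·2^0
  c_3 = 0
  c_4 = 1 = 1·2^0
  c_5 = 0
  c_6 = 2 = 0·2^0 + 1·2^1
λ_0 = (1, 1, 0, 1, 0, 0)
λ_1 = (1, 0, 0, 0, 0, 1)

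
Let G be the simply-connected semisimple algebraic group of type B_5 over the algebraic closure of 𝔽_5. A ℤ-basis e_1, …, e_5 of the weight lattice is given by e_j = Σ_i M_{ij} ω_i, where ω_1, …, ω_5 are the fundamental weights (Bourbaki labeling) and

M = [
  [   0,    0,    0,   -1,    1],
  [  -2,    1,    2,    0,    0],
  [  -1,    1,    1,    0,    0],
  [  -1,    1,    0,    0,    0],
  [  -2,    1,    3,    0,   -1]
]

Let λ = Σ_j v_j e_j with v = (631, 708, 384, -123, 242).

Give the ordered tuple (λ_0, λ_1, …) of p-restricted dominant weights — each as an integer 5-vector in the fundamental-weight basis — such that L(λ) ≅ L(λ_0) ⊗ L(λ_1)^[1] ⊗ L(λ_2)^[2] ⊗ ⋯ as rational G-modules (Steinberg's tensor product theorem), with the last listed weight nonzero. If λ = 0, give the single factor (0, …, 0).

((0, 4, 1, 2, 1), (3, 2, 2, 0, 1), (4, 3, 3, 3, 4), (2, 1, 3, 0, 2))

In the fundamental-weight basis, λ has coordinates c = M·v (v = (631, 708, 384, -123, 242)):
  c_1 = (0)·(631) + (0)·(708) + (0)·(384) + (-1)·(-123) + (1)·(242) = 365
  c_2 = (-2)·(631) + (1)·(708) + (2)·(384) + (0)·(-123) + (0)·(242) = 214
  c_3 = (-1)·(631) + (1)·(708) + (1)·(384) + (0)·(-123) + (0)·(242) = 461
  c_4 = (-1)·(631) + (1)·(708) + (0)·(384) + (0)·(-123) + (0)·(242) = 77
  c_5 = (-2)·(631) + (1)·(708) + (3)·(384) + (0)·(-123) + (-1)·(242) = 356
Writing each c_i in base p = 5:
  c_1 = 365 = 0·5^0 + 3·5^1 + 4·5^2 + 2·5^3
  c_2 = 214 = 4·5^0 + 2·5^1 + 3·5^2 + 1·5^3
  c_3 = 461 = 1·5^0 + 2·5^1 + 3·5^2 + 3·5^3
  c_4 = 77 = 2·5^0 + 0·5^1 + 3·5^2
  c_5 = 356 = 1·5^0 + 1·5^1 + 4·5^2 + 2·5^3
p-restricted factor λ_0 = (0, 4, 1, 2, 1)
p-restricted factor λ_1 = (3, 2, 2, 0, 1)
p-restricted factor λ_2 = (4, 3, 3, 3, 4)
p-restricted factor λ_3 = (2, 1, 3, 0, 2)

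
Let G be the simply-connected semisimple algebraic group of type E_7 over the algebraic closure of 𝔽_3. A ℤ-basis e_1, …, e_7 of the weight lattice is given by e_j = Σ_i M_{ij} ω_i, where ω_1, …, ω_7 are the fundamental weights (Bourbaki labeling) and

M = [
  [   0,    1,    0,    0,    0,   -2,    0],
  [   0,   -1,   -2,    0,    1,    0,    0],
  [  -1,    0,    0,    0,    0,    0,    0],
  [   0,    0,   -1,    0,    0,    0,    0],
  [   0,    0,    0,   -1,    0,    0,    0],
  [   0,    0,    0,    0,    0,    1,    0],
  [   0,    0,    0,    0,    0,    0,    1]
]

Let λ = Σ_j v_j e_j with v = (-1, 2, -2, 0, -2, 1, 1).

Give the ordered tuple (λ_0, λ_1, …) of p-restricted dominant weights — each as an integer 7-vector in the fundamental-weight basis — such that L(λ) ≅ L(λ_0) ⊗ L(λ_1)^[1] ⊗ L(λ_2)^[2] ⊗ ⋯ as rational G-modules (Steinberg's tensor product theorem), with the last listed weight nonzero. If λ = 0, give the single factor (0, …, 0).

ω-coordinates c = M·v, v = (-1, 2, -2, 0, -2, 1, 1):
  c_1 = 0*-1 + 1*2 + 0*-2 + 0*0 + 0*-2 + -2*1 + 0*1 = 0
  c_2 = 0*-1 + -1*2 + -2*-2 + 0*0 + 1*-2 + 0*1 + 0*1 = 0
  c_3 = -1*-1 + 0*2 + 0*-2 + 0*0 + 0*-2 + 0*1 + 0*1 = 1
  c_4 = 0*-1 + 0*2 + -1*-2 + 0*0 + 0*-2 + 0*1 + 0*1 = 2
  c_5 = 0*-1 + 0*2 + 0*-2 + -1*0 + 0*-2 + 0*1 + 0*1 = 0
  c_6 = 0*-1 + 0*2 + 0*-2 + 0*0 + 0*-2 + 1*1 + 0*1 = 1
  c_7 = 0*-1 + 0*2 + 0*-2 + 0*0 + 0*-2 + 0*1 + 1*1 = 1
Base-3 expansion of each c_i:
  c_1 = 0
  c_2 = 0
  c_3 = 1 = 1·3^0
  c_4 = 2 = 2·3^0
  c_5 = 0
  c_6 = 1 = 1·3^0
  c_7 = 1 = 1·3^0
p-restricted factor λ_0 = (0, 0, 1, 2, 0, 1, 1)

((0, 0, 1, 2, 0, 1, 1),)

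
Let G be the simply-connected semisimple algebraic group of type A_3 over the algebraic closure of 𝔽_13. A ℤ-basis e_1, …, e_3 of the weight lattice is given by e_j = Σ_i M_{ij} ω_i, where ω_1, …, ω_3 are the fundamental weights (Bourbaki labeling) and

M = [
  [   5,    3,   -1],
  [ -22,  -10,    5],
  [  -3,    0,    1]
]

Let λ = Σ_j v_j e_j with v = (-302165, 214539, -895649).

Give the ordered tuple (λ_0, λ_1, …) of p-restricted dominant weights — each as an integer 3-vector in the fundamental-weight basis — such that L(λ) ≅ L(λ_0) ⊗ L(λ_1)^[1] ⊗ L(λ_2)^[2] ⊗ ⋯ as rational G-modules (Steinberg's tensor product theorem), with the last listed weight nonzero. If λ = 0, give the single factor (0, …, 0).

((10, 10, 4), (3, 12, 2), (12, 11, 12), (12, 10, 4))

In the fundamental-weight basis, λ has coordinates c = M·v (v = (-302165, 214539, -895649)):
  c_1 = (5)·(-302165) + 3·214539 + (-1)·(-895649) = 28441
  c_2 = (-22)·(-302165) + (-10)·(214539) + (5)·(-895649) = 23995
  c_3 = (-3)·(-302165) + 0·214539 + (1)·(-895649) = 10846
Expand coordinatewise in base 13:
  c_1 = 28441 = 10·13^0 + 3·13^1 + 12·13^2 + 12·13^3
  c_2 = 23995 = 10·13^0 + 12·13^1 + 11·13^2 + 10·13^3
  c_3 = 10846 = 4·13^0 + 2·13^1 + 12·13^2 + 4·13^3
λ_0 = (10, 10, 4)
λ_1 = (3, 12, 2)
λ_2 = (12, 11, 12)
λ_3 = (12, 10, 4)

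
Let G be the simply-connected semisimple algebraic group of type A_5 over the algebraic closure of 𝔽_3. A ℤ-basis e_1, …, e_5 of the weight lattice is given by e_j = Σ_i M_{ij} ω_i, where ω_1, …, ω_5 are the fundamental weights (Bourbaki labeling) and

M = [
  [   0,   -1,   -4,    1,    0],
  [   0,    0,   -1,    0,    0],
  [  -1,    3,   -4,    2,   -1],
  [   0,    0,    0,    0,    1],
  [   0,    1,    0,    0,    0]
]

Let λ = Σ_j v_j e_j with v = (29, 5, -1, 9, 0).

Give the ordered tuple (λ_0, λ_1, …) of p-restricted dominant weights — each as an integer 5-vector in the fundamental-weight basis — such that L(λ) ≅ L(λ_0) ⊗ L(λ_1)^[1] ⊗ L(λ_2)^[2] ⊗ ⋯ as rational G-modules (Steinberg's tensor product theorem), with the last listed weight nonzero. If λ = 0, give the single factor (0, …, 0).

Compute c_i = Σ_j M_{ij} v_j with v = (29, 5, -1, 9, 0):
  c_1 = 0·29 + (-1)·(5) + (-4)·(-1) + 1·9 + 0·0 = 8
  c_2 = 0·29 + 0·5 + (-1)·(-1) + 0·9 + 0·0 = 1
  c_3 = (-1)·(29) + 3·5 + (-4)·(-1) + 2·9 + (-1)·(0) = 8
  c_4 = 0·29 + 0·5 + (0)·(-1) + 0·9 + 1·0 = 0
  c_5 = 0·29 + 1·5 + (0)·(-1) + 0·9 + 0·0 = 5
Base-3 expansion of each c_i:
  c_1 = 8 = 2·3^0 + 2·3^1
  c_2 = 1 = 1·3^0
  c_3 = 8 = 2·3^0 + 2·3^1
  c_4 = 0
  c_5 = 5 = 2·3^0 + 1·3^1
λ_0 = (2, 1, 2, 0, 2)
λ_1 = (2, 0, 2, 0, 1)

((2, 1, 2, 0, 2), (2, 0, 2, 0, 1))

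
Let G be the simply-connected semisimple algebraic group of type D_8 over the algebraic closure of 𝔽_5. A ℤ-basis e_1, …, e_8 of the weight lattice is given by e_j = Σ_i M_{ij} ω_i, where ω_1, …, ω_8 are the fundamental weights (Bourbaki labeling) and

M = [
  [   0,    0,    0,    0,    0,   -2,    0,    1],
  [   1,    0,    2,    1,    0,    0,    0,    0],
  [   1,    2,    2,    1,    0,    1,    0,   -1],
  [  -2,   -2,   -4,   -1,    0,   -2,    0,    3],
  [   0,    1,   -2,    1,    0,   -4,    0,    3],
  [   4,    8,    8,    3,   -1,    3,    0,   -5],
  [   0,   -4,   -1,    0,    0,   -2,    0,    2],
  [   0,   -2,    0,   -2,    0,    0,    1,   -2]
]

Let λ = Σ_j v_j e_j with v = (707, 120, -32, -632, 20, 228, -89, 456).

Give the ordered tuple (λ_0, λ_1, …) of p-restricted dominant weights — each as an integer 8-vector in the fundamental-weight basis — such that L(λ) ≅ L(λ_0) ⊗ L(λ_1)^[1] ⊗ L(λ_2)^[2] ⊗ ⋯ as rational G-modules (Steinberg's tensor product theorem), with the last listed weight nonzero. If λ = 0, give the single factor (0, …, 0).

Change of basis e → ω: c = M·v where v = (707, 120, -32, -632, 20, 228, -89, 456):
  c_1 = 0·707 + 0·120 + (0)·(-32) + (0)·(-632) + 0·20 + (-2)·(228) + (0)·(-89) + 1·456 = 0
  c_2 = 1·707 + 0·120 + (2)·(-32) + (1)·(-632) + 0·20 + 0·228 + (0)·(-89) + 0·456 = 11
  c_3 = 1·707 + 2·120 + (2)·(-32) + (1)·(-632) + 0·20 + 1·228 + (0)·(-89) + (-1)·(456) = 23
  c_4 = (-2)·(707) + (-2)·(120) + (-4)·(-32) + (-1)·(-632) + 0·20 + (-2)·(228) + (0)·(-89) + 3·456 = 18
  c_5 = 0·707 + 1·120 + (-2)·(-32) + (1)·(-632) + 0·20 + (-4)·(228) + (0)·(-89) + 3·456 = 8
  c_6 = 4·707 + 8·120 + (8)·(-32) + (3)·(-632) + (-1)·(20) + 3·228 + (0)·(-89) + (-5)·(456) = 20
  c_7 = 0·707 + (-4)·(120) + (-1)·(-32) + (0)·(-632) + 0·20 + (-2)·(228) + (0)·(-89) + 2·456 = 8
  c_8 = 0·707 + (-2)·(120) + (0)·(-32) + (-2)·(-632) + 0·20 + 0·228 + (1)·(-89) + (-2)·(456) = 23
Writing each c_i in base p = 5:
  c_1 = 0
  c_2 = 11 = 1·5^0 + 2·5^1
  c_3 = 23 = 3·5^0 + 4·5^1
  c_4 = 18 = 3·5^0 + 3·5^1
  c_5 = 8 = 3·5^0 + 1·5^1
  c_6 = 20 = 0·5^0 + 4·5^1
  c_7 = 8 = 3·5^0 + 1·5^1
  c_8 = 23 = 3·5^0 + 4·5^1
p-restricted factor λ_0 = (0, 1, 3, 3, 3, 0, 3, 3)
p-restricted factor λ_1 = (0, 2, 4, 3, 1, 4, 1, 4)

((0, 1, 3, 3, 3, 0, 3, 3), (0, 2, 4, 3, 1, 4, 1, 4))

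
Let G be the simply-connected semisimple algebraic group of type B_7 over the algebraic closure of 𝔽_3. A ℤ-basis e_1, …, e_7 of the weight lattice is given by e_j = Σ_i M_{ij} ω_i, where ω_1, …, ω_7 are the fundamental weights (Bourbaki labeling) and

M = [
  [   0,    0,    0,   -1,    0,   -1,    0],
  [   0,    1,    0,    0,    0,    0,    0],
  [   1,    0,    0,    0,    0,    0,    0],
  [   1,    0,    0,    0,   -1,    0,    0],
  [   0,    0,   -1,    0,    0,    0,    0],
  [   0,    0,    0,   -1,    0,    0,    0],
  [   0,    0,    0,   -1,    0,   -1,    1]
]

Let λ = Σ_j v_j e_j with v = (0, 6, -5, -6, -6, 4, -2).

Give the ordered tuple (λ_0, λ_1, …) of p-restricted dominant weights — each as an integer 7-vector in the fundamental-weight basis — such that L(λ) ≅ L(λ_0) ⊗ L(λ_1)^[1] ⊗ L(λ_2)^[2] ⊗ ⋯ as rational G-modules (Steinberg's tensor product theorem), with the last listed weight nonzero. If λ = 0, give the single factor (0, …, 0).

Compute c_i = Σ_j M_{ij} v_j with v = (0, 6, -5, -6, -6, 4, -2):
  c_1 = (0)·(0) + (0)·(6) + (0)·(-5) + (-1)·(-6) + (0)·(-6) + (-1)·(4) + (0)·(-2) = 2
  c_2 = (0)·(0) + (1)·(6) + (0)·(-5) + (0)·(-6) + (0)·(-6) + (0)·(4) + (0)·(-2) = 6
  c_3 = (1)·(0) + (0)·(6) + (0)·(-5) + (0)·(-6) + (0)·(-6) + (0)·(4) + (0)·(-2) = 0
  c_4 = (1)·(0) + (0)·(6) + (0)·(-5) + (0)·(-6) + (-1)·(-6) + (0)·(4) + (0)·(-2) = 6
  c_5 = (0)·(0) + (0)·(6) + (-1)·(-5) + (0)·(-6) + (0)·(-6) + (0)·(4) + (0)·(-2) = 5
  c_6 = (0)·(0) + (0)·(6) + (0)·(-5) + (-1)·(-6) + (0)·(-6) + (0)·(4) + (0)·(-2) = 6
  c_7 = (0)·(0) + (0)·(6) + (0)·(-5) + (-1)·(-6) + (0)·(-6) + (-1)·(4) + (1)·(-2) = 0
p = 3; digits c_i = Σ_j d_{ij}·3^j, 0 ≤ d_{ij} < 3:
  c_1 = 2 = 2·3^0
  c_2 = 6 = 0·3^0 + 2·3^1
  c_3 = 0
  c_4 = 6 = 0·3^0 + 2·3^1
  c_5 = 5 = 2·3^0 + 1·3^1
  c_6 = 6 = 0·3^0 + 2·3^1
  c_7 = 0
λ_0 = (2, 0, 0, 0, 2, 0, 0)
λ_1 = (0, 2, 0, 2, 1, 2, 0)

((2, 0, 0, 0, 2, 0, 0), (0, 2, 0, 2, 1, 2, 0))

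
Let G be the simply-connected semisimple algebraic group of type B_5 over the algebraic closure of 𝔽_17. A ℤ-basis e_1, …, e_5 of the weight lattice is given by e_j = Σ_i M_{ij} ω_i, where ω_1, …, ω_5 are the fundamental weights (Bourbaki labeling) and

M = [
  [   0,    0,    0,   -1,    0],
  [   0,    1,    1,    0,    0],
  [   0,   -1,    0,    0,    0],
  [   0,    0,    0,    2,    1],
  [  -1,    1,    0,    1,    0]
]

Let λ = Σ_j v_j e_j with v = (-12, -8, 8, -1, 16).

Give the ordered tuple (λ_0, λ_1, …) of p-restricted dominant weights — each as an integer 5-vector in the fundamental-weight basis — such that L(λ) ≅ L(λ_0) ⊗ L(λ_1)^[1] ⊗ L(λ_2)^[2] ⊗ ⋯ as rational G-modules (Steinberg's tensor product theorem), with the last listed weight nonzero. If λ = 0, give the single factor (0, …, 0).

((1, 0, 8, 14, 3),)

Compute c_i = Σ_j M_{ij} v_j with v = (-12, -8, 8, -1, 16):
  c_1 = (0)·(-12) + (0)·(-8) + 0·8 + (-1)·(-1) + 0·16 = 1
  c_2 = (0)·(-12) + (1)·(-8) + 1·8 + (0)·(-1) + 0·16 = 0
  c_3 = (0)·(-12) + (-1)·(-8) + 0·8 + (0)·(-1) + 0·16 = 8
  c_4 = (0)·(-12) + (0)·(-8) + 0·8 + (2)·(-1) + 1·16 = 14
  c_5 = (-1)·(-12) + (1)·(-8) + 0·8 + (1)·(-1) + 0·16 = 3
Base-17 expansion of each c_i:
  c_1 = 1 = 1·17^0
  c_2 = 0
  c_3 = 8 = 8·17^0
  c_4 = 14 = 14·17^0
  c_5 = 3 = 3·17^0
Factor λ_0 = (1, 0, 8, 14, 3)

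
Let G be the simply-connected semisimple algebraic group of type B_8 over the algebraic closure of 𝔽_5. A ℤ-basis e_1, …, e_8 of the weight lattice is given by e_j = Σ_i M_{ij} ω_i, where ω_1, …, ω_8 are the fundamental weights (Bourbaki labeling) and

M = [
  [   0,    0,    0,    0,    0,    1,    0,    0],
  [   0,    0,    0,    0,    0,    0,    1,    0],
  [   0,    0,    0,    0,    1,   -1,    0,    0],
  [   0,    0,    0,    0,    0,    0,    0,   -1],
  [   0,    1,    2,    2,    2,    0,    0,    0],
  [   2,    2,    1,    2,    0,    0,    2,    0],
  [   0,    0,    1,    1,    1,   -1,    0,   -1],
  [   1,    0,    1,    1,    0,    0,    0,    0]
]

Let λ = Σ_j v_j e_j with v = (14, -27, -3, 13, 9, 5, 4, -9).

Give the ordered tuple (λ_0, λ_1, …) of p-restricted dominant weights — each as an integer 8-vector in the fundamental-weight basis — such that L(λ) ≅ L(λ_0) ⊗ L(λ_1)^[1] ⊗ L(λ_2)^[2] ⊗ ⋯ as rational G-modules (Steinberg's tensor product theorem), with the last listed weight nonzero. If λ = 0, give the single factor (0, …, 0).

((0, 4, 4, 4, 1, 0, 3, 4), (1, 0, 0, 1, 2, 1, 4, 4))

In the fundamental-weight basis, λ has coordinates c = M·v (v = (14, -27, -3, 13, 9, 5, 4, -9)):
  c_1 = 0·14 + (0)·(-27) + (0)·(-3) + 0·13 + 0·9 + 1·5 + 0·4 + (0)·(-9) = 5
  c_2 = 0·14 + (0)·(-27) + (0)·(-3) + 0·13 + 0·9 + 0·5 + 1·4 + (0)·(-9) = 4
  c_3 = 0·14 + (0)·(-27) + (0)·(-3) + 0·13 + 1·9 + (-1)·(5) + 0·4 + (0)·(-9) = 4
  c_4 = 0·14 + (0)·(-27) + (0)·(-3) + 0·13 + 0·9 + 0·5 + 0·4 + (-1)·(-9) = 9
  c_5 = 0·14 + (1)·(-27) + (2)·(-3) + 2·13 + 2·9 + 0·5 + 0·4 + (0)·(-9) = 11
  c_6 = 2·14 + (2)·(-27) + (1)·(-3) + 2·13 + 0·9 + 0·5 + 2·4 + (0)·(-9) = 5
  c_7 = 0·14 + (0)·(-27) + (1)·(-3) + 1·13 + 1·9 + (-1)·(5) + 0·4 + (-1)·(-9) = 23
  c_8 = 1·14 + (0)·(-27) + (1)·(-3) + 1·13 + 0·9 + 0·5 + 0·4 + (0)·(-9) = 24
Writing each c_i in base p = 5:
  c_1 = 5 = 0·5^0 + 1·5^1
  c_2 = 4 = 4·5^0
  c_3 = 4 = 4·5^0
  c_4 = 9 = 4·5^0 + 1·5^1
  c_5 = 11 = 1·5^0 + 2·5^1
  c_6 = 5 = 0·5^0 + 1·5^1
  c_7 = 23 = 3·5^0 + 4·5^1
  c_8 = 24 = 4·5^0 + 4·5^1
p-restricted factor λ_0 = (0, 4, 4, 4, 1, 0, 3, 4)
p-restricted factor λ_1 = (1, 0, 0, 1, 2, 1, 4, 4)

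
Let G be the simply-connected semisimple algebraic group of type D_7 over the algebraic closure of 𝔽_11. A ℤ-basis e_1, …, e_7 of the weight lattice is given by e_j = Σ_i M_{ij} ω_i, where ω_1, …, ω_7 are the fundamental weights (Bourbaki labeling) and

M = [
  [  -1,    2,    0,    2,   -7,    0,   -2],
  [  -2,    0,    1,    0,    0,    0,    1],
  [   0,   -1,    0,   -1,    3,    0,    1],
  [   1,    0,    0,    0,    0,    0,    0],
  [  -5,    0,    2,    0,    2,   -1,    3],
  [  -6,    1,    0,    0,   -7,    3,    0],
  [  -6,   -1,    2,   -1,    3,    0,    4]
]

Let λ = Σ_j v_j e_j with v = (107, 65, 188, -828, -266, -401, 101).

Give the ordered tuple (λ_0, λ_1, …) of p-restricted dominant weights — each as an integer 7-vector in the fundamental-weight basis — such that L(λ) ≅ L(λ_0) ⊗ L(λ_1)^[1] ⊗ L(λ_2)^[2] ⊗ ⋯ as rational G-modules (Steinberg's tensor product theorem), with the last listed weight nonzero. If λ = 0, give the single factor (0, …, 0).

((5, 9, 0, 8, 2, 5, 4), (2, 6, 6, 9, 1, 7, 9))

In the fundamental-weight basis, λ has coordinates c = M·v (v = (107, 65, 188, -828, -266, -401, 101)):
  c_1 = (-1)·(107) + 2·65 + 0·188 + (2)·(-828) + (-7)·(-266) + (0)·(-401) + (-2)·(101) = 27
  c_2 = (-2)·(107) + 0·65 + 1·188 + (0)·(-828) + (0)·(-266) + (0)·(-401) + 1·101 = 75
  c_3 = 0·107 + (-1)·(65) + 0·188 + (-1)·(-828) + (3)·(-266) + (0)·(-401) + 1·101 = 66
  c_4 = 1·107 + 0·65 + 0·188 + (0)·(-828) + (0)·(-266) + (0)·(-401) + 0·101 = 107
  c_5 = (-5)·(107) + 0·65 + 2·188 + (0)·(-828) + (2)·(-266) + (-1)·(-401) + 3·101 = 13
  c_6 = (-6)·(107) + 1·65 + 0·188 + (0)·(-828) + (-7)·(-266) + (3)·(-401) + 0·101 = 82
  c_7 = (-6)·(107) + (-1)·(65) + 2·188 + (-1)·(-828) + (3)·(-266) + (0)·(-401) + 4·101 = 103
p = 11; digits c_i = Σ_j d_{ij}·11^j, 0 ≤ d_{ij} < 11:
  c_1 = 27 = 5·11^0 + 2·11^1
  c_2 = 75 = 9·11^0 + 6·11^1
  c_3 = 66 = 0·11^0 + 6·11^1
  c_4 = 107 = 8·11^0 + 9·11^1
  c_5 = 13 = 2·11^0 + 1·11^1
  c_6 = 82 = 5·11^0 + 7·11^1
  c_7 = 103 = 4·11^0 + 9·11^1
λ_0 = (5, 9, 0, 8, 2, 5, 4)
λ_1 = (2, 6, 6, 9, 1, 7, 9)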